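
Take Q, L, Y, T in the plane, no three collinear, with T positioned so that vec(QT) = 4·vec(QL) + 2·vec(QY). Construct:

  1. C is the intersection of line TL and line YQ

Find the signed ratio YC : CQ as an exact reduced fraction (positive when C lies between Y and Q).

Work in coordinates with Q = (0, 0), L = (1, 0), Y = (0, 1), T = (4, 2).
1. C is the intersection of line TL and line YQ ⇒ C = (0, -2/3)
C = Y + t·(Q−Y) with t = 5/3, so YC:CQ = t:(1−t) = 5/3:-2/3

YC:CQ = -5/2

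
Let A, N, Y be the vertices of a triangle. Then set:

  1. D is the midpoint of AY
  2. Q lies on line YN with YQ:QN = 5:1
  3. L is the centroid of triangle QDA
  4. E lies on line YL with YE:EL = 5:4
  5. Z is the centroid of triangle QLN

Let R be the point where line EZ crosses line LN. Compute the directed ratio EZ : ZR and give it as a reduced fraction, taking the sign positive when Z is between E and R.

Set A = (0, 0), N = (1, 0), Y = (0, 1); any affine frame gives the same invariant.
1. D is the midpoint of AY ⇒ D = (0, 1/2)
2. Q lies on line YN with YQ:QN = 5:1 ⇒ Q = (5/6, 1/6)
3. L is the centroid of triangle QDA ⇒ L = (5/18, 2/9)
4. E lies on line YL with YE:EL = 5:4 ⇒ E = (25/162, 46/81)
5. Z is the centroid of triangle QLN ⇒ Z = (19/27, 7/54)
line EZ meets LN at R = (887/1134, 38/567)
Z = E + t·(R−E) with t = 7/8, so EZ:ZR = 7/8:1/8

EZ:ZR = 7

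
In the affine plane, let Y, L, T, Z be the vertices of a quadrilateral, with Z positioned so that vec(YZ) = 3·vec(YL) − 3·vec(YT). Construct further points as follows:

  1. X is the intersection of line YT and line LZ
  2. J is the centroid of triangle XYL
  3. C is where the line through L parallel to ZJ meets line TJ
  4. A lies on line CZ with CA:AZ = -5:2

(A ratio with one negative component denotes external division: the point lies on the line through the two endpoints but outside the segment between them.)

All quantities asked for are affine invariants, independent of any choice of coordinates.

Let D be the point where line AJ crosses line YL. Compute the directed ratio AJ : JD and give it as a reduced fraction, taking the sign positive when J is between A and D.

Work in coordinates with Y = (0, 0), L = (1, 0), T = (0, 1), Z = (3, -3).
1. X is the intersection of line YT and line LZ ⇒ X = (0, 3/2)
2. J is the centroid of triangle XYL ⇒ J = (1/3, 1/2)
3. C is where the line through L parallel to ZJ meets line TJ ⇒ C = (-5/3, 7/2)
4. A lies on line CZ with CA:AZ = -5:2 ⇒ A = (55/9, -22/3)
line AJ meets YL at D = (33/47, 0)
J = A + t·(D−A) with t = 47/44, so AJ:JD = 47/44:-3/44

AJ:JD = -47/3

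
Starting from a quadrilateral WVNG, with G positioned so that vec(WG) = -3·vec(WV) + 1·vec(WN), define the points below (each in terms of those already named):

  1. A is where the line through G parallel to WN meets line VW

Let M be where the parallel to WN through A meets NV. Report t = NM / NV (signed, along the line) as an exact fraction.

Assign W = (0, 0), V = (1, 0), N = (0, 1), G = (-3, 1) — the answer is frame-independent, so this choice is without loss of generality.
1. A is where the line through G parallel to WN meets line VW ⇒ A = (-3, 0)
through A parallel to WN: direction (0, 1); meets NV at M = (-3, 4)
M = N + t·(V−N) with t = -3

t = -3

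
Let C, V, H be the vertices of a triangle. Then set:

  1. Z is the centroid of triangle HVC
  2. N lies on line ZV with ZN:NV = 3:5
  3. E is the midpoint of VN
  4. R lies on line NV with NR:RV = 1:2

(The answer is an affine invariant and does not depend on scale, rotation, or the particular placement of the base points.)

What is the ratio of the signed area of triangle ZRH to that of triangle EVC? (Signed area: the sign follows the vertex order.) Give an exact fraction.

[ZRH]:[EVC] = -28/15

Set C = (0, 0), V = (1, 0), H = (0, 1); any affine frame gives the same invariant.
1. Z is the centroid of triangle HVC ⇒ Z = (1/3, 1/3)
2. N lies on line ZV with ZN:NV = 3:5 ⇒ N = (7/12, 5/24)
3. E is the midpoint of VN ⇒ E = (19/24, 5/48)
4. R lies on line NV with NR:RV = 1:2 ⇒ R = (13/18, 5/36)
2·[ZRH] = 7/36, 2·[EVC] = -5/48
[ZRH]:[EVC] = 7/36:-5/48 = -28/15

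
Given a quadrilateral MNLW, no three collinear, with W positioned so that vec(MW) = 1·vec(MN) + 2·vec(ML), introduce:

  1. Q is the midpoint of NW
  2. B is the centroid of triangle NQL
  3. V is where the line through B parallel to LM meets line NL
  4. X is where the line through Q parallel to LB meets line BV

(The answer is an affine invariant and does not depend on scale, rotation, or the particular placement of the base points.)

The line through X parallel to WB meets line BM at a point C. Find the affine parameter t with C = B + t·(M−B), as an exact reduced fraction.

Set M = (0, 0), N = (1, 0), L = (0, 1), W = (1, 2); any affine frame gives the same invariant.
1. Q is the midpoint of NW ⇒ Q = (1, 1)
2. B is the centroid of triangle NQL ⇒ B = (2/3, 2/3)
3. V is where the line through B parallel to LM meets line NL ⇒ V = (2/3, 1/3)
4. X is where the line through Q parallel to LB meets line BV ⇒ X = (2/3, 7/6)
through X parallel to WB: direction (-1/3, -4/3); meets BM at C = (1/2, 1/2)
C = B + t·(M−B) with t = 1/4

t = 1/4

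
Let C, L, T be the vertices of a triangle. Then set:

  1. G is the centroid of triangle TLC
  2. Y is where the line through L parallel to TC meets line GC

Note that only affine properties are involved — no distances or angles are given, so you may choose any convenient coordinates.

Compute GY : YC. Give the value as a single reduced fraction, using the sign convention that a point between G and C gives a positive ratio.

GY:YC = -2/3

Choose coordinates C = (0, 0), L = (1, 0), T = (0, 1).
1. G is the centroid of triangle TLC ⇒ G = (1/3, 1/3)
2. Y is where the line through L parallel to TC meets line GC ⇒ Y = (1, 1)
Y = G + t·(C−G) with t = -2, so GY:YC = t:(1−t) = -2:3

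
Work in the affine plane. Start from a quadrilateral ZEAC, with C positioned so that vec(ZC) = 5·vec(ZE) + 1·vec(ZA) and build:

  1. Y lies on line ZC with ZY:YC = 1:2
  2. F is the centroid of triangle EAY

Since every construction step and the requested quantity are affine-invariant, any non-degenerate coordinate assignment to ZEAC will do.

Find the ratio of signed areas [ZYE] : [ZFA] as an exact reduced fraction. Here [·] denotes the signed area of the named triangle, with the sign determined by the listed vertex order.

[ZYE]:[ZFA] = -3/8

Choose coordinates Z = (0, 0), E = (1, 0), A = (0, 1), C = (5, 1).
1. Y lies on line ZC with ZY:YC = 1:2 ⇒ Y = (5/3, 1/3)
2. F is the centroid of triangle EAY ⇒ F = (8/9, 4/9)
2·[ZYE] = -1/3, 2·[ZFA] = 8/9
[ZYE]:[ZFA] = -1/3:8/9 = -3/8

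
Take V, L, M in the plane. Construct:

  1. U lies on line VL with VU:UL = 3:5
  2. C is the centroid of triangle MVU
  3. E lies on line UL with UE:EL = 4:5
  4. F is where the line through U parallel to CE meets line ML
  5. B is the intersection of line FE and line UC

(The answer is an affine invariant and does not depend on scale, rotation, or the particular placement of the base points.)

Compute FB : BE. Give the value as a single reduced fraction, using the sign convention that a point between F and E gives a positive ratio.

Set V = (0, 0), L = (1, 0), M = (0, 1); any affine frame gives the same invariant.
1. U lies on line VL with VU:UL = 3:5 ⇒ U = (3/8, 0)
2. C is the centroid of triangle MVU ⇒ C = (1/8, 1/3)
3. E lies on line UL with UE:EL = 4:5 ⇒ E = (47/72, 0)
4. F is where the line through U parallel to CE meets line ML ⇒ F = (29/14, -15/14)
5. B is the intersection of line FE and line UC ⇒ B = (3/248, 15/31)
B = F + t·(E−F) with t = 45/31, so FB:BE = t:(1−t) = 45/31:-14/31

FB:BE = -45/14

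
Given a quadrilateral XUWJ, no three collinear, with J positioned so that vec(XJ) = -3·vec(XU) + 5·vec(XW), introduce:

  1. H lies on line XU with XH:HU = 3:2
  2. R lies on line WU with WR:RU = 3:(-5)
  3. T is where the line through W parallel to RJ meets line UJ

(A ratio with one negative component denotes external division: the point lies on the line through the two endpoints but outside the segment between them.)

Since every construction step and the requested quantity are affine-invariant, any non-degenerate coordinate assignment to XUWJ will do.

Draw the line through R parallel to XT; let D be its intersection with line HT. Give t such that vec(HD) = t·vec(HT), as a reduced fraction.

Set X = (0, 0), U = (1, 0), W = (0, 1), J = (-3, 5); any affine frame gives the same invariant.
1. H lies on line XU with XH:HU = 3:2 ⇒ H = (3/5, 0)
2. R lies on line WU with WR:RU = 3:(-5) ⇒ R = (-3/2, 5/2)
3. T is where the line through W parallel to RJ meets line UJ ⇒ T = (-3/5, 2)
through R parallel to XT: direction (-3/5, 2); meets HT at D = (-21/10, 9/2)
D = H + t·(T−H) with t = 9/4

t = 9/4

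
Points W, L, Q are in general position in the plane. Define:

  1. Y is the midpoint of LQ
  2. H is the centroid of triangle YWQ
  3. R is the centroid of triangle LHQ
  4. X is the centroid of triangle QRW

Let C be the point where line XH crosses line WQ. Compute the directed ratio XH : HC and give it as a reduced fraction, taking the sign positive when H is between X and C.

XH:HC = -2/9

Assign W = (0, 0), L = (1, 0), Q = (0, 1) — the answer is frame-independent, so this choice is without loss of generality.
1. Y is the midpoint of LQ ⇒ Y = (1/2, 1/2)
2. H is the centroid of triangle YWQ ⇒ H = (1/6, 1/2)
3. R is the centroid of triangle LHQ ⇒ R = (7/18, 1/2)
4. X is the centroid of triangle QRW ⇒ X = (7/54, 1/2)
line XH meets WQ at C = (0, 1/2)
H = X + t·(C−X) with t = -2/7, so XH:HC = -2/7:9/7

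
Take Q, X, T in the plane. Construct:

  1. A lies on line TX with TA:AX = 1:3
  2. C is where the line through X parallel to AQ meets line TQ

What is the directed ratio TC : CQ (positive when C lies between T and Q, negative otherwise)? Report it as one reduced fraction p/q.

TC:CQ = -4/3

Assign Q = (0, 0), X = (1, 0), T = (0, 1) — the answer is frame-independent, so this choice is without loss of generality.
1. A lies on line TX with TA:AX = 1:3 ⇒ A = (1/4, 3/4)
2. C is where the line through X parallel to AQ meets line TQ ⇒ C = (0, -3)
C = T + t·(Q−T) with t = 4, so TC:CQ = t:(1−t) = 4:-3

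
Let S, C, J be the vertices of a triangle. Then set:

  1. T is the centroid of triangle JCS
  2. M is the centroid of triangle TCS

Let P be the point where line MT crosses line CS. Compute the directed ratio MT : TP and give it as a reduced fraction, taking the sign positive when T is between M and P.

Choose coordinates S = (0, 0), C = (1, 0), J = (0, 1).
1. T is the centroid of triangle JCS ⇒ T = (1/3, 1/3)
2. M is the centroid of triangle TCS ⇒ M = (4/9, 1/9)
line MT meets CS at P = (1/2, 0)
T = M + t·(P−M) with t = -2, so MT:TP = -2:3

MT:TP = -2/3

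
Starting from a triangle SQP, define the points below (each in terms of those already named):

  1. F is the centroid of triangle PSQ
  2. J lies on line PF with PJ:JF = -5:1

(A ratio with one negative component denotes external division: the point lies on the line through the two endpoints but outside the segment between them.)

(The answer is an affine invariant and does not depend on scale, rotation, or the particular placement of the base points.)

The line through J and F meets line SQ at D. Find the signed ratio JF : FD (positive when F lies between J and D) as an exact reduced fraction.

Assign S = (0, 0), Q = (1, 0), P = (0, 1) — the answer is frame-independent, so this choice is without loss of generality.
1. F is the centroid of triangle PSQ ⇒ F = (1/3, 1/3)
2. J lies on line PF with PJ:JF = -5:1 ⇒ J = (5/12, 1/6)
line JF meets SQ at D = (1/2, 0)
F = J + t·(D−J) with t = -1, so JF:FD = -1:2

JF:FD = -1/2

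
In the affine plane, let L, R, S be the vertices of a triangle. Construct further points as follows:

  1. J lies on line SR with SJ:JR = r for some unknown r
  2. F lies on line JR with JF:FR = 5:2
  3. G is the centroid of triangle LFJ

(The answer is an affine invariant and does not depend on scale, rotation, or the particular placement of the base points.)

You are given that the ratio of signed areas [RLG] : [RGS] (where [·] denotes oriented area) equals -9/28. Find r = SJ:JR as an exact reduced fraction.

Choose coordinates L = (0, 0), R = (1, 0), S = (0, 1).
1. With SJ:JR = r, write λ = r/(r+1) so J = S + λ·(R−S); J is affine-linear in λ
2. F lies on line JR with JF:FR = 5:2 ⇒ F is an affine combination of earlier points and hence also affine-linear in λ
3. G is the centroid of triangle LFJ ⇒ G is an affine combination of earlier points and hence also affine-linear in λ
Every point depending on J is an affine combination of J and λ-independent points, so each such coordinate is linear in λ; the λ² term in each signed area is a multiple of (R−S)×(R−S) = 0, so 2·[RLG] and 2·[RGS] are each linear in λ. Evaluating at λ=0 and λ=1:
  2·[RLG] = 3/7·λ − 3/7,   2·[RGS] = -1/3
So [RLG]:[RGS] = (3/7·λ − 3/7) / (-1/3). Setting this equal to -9/28:
  3/7·λ − 3/7 = -9/28·(-1/3)  ⇒  λ = 5/4
Then r = λ/(1−λ) = (5/4)/(-1/4) = -5. Check: with r = -5, J = (5/4, -1/4) and [RLG]:[RGS] = -9/28 as required.

r = -5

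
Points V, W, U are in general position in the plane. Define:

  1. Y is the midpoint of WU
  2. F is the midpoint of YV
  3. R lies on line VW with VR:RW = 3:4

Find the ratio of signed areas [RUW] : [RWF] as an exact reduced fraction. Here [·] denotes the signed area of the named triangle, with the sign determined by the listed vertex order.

[RUW]:[RWF] = -4

Set V = (0, 0), W = (1, 0), U = (0, 1); any affine frame gives the same invariant.
1. Y is the midpoint of WU ⇒ Y = (1/2, 1/2)
2. F is the midpoint of YV ⇒ F = (1/4, 1/4)
3. R lies on line VW with VR:RW = 3:4 ⇒ R = (3/7, 0)
2·[RUW] = -4/7, 2·[RWF] = 1/7
[RUW]:[RWF] = -4/7:1/7 = -4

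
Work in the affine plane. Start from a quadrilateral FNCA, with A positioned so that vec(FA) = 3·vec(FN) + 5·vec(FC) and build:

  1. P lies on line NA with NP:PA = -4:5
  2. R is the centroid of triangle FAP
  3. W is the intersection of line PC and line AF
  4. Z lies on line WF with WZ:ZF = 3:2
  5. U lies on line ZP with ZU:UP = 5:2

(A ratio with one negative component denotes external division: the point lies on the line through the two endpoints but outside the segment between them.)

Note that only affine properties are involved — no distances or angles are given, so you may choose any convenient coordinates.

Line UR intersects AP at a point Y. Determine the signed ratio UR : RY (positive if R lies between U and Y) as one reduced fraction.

UR:RY = -2/35

Assign F = (0, 0), N = (1, 0), C = (0, 1), A = (3, 5) — the answer is frame-independent, so this choice is without loss of generality.
1. P lies on line NA with NP:PA = -4:5 ⇒ P = (-7, -20)
2. R is the centroid of triangle FAP ⇒ R = (-4/3, -5)
3. W is the intersection of line PC and line AF ⇒ W = (-3/4, -5/4)
4. Z lies on line WF with WZ:ZF = 3:2 ⇒ Z = (-3/10, -1/2)
5. U lies on line ZP with ZU:UP = 5:2 ⇒ U = (-178/35, -101/7)
line UR meets AP at Y = (-67, -170)
R = U + t·(Y−U) with t = -2/33, so UR:RY = -2/33:35/33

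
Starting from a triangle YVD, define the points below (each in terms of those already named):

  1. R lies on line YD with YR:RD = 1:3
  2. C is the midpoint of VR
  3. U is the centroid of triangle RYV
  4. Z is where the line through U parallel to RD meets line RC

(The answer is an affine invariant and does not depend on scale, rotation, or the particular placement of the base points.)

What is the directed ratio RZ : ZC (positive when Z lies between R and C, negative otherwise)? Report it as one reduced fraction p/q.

Assign Y = (0, 0), V = (1, 0), D = (0, 1) — the answer is frame-independent, so this choice is without loss of generality.
1. R lies on line YD with YR:RD = 1:3 ⇒ R = (0, 1/4)
2. C is the midpoint of VR ⇒ C = (1/2, 1/8)
3. U is the centroid of triangle RYV ⇒ U = (1/3, 1/12)
4. Z is where the line through U parallel to RD meets line RC ⇒ Z = (1/3, 1/6)
Z = R + t·(C−R) with t = 2/3, so RZ:ZC = t:(1−t) = 2/3:1/3

RZ:ZC = 2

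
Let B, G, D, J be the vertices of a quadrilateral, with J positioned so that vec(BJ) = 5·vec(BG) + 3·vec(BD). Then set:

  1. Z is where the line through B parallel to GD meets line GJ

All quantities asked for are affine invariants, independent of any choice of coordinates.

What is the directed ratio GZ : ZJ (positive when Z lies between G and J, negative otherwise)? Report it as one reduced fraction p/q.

Work in coordinates with B = (0, 0), G = (1, 0), D = (0, 1), J = (5, 3).
1. Z is where the line through B parallel to GD meets line GJ ⇒ Z = (3/7, -3/7)
Z = G + t·(J−G) with t = -1/7, so GZ:ZJ = t:(1−t) = -1/7:8/7

GZ:ZJ = -1/8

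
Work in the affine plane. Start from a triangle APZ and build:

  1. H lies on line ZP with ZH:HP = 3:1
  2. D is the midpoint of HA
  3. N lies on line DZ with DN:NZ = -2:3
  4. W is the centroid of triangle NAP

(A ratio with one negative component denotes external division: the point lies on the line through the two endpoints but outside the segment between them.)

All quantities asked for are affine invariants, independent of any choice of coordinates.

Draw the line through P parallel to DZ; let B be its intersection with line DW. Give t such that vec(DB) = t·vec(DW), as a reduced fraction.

t = 12

Choose coordinates A = (0, 0), P = (1, 0), Z = (0, 1).
1. H lies on line ZP with ZH:HP = 3:1 ⇒ H = (3/4, 1/4)
2. D is the midpoint of HA ⇒ D = (3/8, 1/8)
3. N lies on line DZ with DN:NZ = -2:3 ⇒ N = (9/8, -13/8)
4. W is the centroid of triangle NAP ⇒ W = (17/24, -13/24)
through P parallel to DZ: direction (-3/8, 7/8); meets DW at B = (35/8, -63/8)
B = D + t·(W−D) with t = 12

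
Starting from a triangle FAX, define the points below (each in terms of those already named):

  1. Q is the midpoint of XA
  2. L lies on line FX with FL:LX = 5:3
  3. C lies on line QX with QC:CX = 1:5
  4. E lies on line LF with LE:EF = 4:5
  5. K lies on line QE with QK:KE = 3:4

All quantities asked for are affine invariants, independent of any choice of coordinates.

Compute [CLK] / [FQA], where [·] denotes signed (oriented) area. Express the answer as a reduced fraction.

Work in coordinates with F = (0, 0), A = (1, 0), X = (0, 1).
1. Q is the midpoint of XA ⇒ Q = (1/2, 1/2)
2. L lies on line FX with FL:LX = 5:3 ⇒ L = (0, 5/8)
3. C lies on line QX with QC:CX = 1:5 ⇒ C = (5/12, 7/12)
4. E lies on line LF with LE:EF = 4:5 ⇒ E = (0, 25/72)
5. K lies on line QE with QK:KE = 3:4 ⇒ K = (2/7, 73/168)
2·[CLK] = 17/252, 2·[FQA] = -1/2
[CLK]:[FQA] = 17/252:-1/2 = -17/126

[CLK]:[FQA] = -17/126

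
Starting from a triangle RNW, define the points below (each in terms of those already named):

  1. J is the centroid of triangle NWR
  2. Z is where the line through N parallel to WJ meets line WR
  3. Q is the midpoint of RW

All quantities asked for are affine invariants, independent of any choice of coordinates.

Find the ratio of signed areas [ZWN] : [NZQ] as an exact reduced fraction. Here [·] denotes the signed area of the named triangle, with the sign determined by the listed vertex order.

Choose coordinates R = (0, 0), N = (1, 0), W = (0, 1).
1. J is the centroid of triangle NWR ⇒ J = (1/3, 1/3)
2. Z is where the line through N parallel to WJ meets line WR ⇒ Z = (0, 2)
3. Q is the midpoint of RW ⇒ Q = (0, 1/2)
2·[ZWN] = 1, 2·[NZQ] = 3/2
[ZWN]:[NZQ] = 1:3/2 = 2/3

[ZWN]:[NZQ] = 2/3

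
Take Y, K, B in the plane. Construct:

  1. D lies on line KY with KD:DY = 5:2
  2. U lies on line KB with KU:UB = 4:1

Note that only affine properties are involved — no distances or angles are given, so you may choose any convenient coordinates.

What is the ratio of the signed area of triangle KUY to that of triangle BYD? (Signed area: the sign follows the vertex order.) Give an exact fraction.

Work in coordinates with Y = (0, 0), K = (1, 0), B = (0, 1).
1. D lies on line KY with KD:DY = 5:2 ⇒ D = (2/7, 0)
2. U lies on line KB with KU:UB = 4:1 ⇒ U = (1/5, 4/5)
2·[KUY] = 4/5, 2·[BYD] = 2/7
[KUY]:[BYD] = 4/5:2/7 = 14/5

[KUY]:[BYD] = 14/5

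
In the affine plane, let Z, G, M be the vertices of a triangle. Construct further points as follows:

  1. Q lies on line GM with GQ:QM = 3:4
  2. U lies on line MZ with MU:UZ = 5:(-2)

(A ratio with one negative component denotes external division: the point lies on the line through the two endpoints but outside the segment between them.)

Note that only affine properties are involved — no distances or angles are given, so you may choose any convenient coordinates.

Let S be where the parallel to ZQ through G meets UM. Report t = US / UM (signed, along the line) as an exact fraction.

Work in coordinates with Z = (0, 0), G = (1, 0), M = (0, 1).
1. Q lies on line GM with GQ:QM = 3:4 ⇒ Q = (4/7, 3/7)
2. U lies on line MZ with MU:UZ = 5:(-2) ⇒ U = (0, -2/3)
through G parallel to ZQ: direction (4/7, 3/7); meets UM at S = (0, -3/4)
S = U + t·(M−U) with t = -1/20

t = -1/20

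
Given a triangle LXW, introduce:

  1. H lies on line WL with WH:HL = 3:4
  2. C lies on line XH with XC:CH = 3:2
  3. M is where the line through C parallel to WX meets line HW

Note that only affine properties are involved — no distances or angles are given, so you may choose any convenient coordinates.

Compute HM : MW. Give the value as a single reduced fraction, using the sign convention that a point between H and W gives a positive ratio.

Assign L = (0, 0), X = (1, 0), W = (0, 1) — the answer is frame-independent, so this choice is without loss of generality.
1. H lies on line WL with WH:HL = 3:4 ⇒ H = (0, 4/7)
2. C lies on line XH with XC:CH = 3:2 ⇒ C = (2/5, 12/35)
3. M is where the line through C parallel to WX meets line HW ⇒ M = (0, 26/35)
M = H + t·(W−H) with t = 2/5, so HM:MW = t:(1−t) = 2/5:3/5

HM:MW = 2/3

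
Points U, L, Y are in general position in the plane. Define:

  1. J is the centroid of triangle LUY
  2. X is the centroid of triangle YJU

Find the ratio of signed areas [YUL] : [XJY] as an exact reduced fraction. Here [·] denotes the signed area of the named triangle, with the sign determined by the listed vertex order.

Choose coordinates U = (0, 0), L = (1, 0), Y = (0, 1).
1. J is the centroid of triangle LUY ⇒ J = (1/3, 1/3)
2. X is the centroid of triangle YJU ⇒ X = (1/9, 4/9)
2·[YUL] = 1, 2·[XJY] = 1/9
[YUL]:[XJY] = 1:1/9 = 9

[YUL]:[XJY] = 9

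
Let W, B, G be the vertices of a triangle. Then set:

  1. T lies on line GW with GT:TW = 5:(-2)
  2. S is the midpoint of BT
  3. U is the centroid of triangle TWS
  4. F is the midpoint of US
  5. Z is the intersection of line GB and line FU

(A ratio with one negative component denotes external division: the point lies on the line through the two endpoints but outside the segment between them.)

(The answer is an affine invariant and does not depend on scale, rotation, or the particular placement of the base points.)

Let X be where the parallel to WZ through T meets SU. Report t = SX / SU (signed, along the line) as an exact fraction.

Assign W = (0, 0), B = (1, 0), G = (0, 1) — the answer is frame-independent, so this choice is without loss of generality.
1. T lies on line GW with GT:TW = 5:(-2) ⇒ T = (0, -2/3)
2. S is the midpoint of BT ⇒ S = (1/2, -1/3)
3. U is the centroid of triangle TWS ⇒ U = (1/6, -1/3)
4. F is the midpoint of US ⇒ F = (1/3, -1/3)
5. Z is the intersection of line GB and line FU ⇒ Z = (4/3, -1/3)
through T parallel to WZ: direction (4/3, -1/3); meets SU at X = (-4/3, -1/3)
X = S + t·(U−S) with t = 11/2

t = 11/2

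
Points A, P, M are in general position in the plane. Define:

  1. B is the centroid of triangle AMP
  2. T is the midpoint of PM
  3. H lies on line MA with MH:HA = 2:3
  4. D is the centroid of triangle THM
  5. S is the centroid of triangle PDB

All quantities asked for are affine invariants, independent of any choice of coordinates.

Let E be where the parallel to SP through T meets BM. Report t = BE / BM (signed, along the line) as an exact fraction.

t = 38/59

Set A = (0, 0), P = (1, 0), M = (0, 1); any affine frame gives the same invariant.
1. B is the centroid of triangle AMP ⇒ B = (1/3, 1/3)
2. T is the midpoint of PM ⇒ T = (1/2, 1/2)
3. H lies on line MA with MH:HA = 2:3 ⇒ H = (0, 3/5)
4. D is the centroid of triangle THM ⇒ D = (1/6, 7/10)
5. S is the centroid of triangle PDB ⇒ S = (1/2, 31/90)
through T parallel to SP: direction (1/2, -31/90); meets BM at E = (7/59, 45/59)
E = B + t·(M−B) with t = 38/59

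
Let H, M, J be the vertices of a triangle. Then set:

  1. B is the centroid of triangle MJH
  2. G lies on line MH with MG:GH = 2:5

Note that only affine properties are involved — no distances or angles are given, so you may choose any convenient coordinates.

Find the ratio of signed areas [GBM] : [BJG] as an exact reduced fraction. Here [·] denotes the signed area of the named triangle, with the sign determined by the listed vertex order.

Choose coordinates H = (0, 0), M = (1, 0), J = (0, 1).
1. B is the centroid of triangle MJH ⇒ B = (1/3, 1/3)
2. G lies on line MH with MG:GH = 2:5 ⇒ G = (5/7, 0)
2·[GBM] = -2/21, 2·[BJG] = -1/7
[GBM]:[BJG] = -2/21:-1/7 = 2/3

[GBM]:[BJG] = 2/3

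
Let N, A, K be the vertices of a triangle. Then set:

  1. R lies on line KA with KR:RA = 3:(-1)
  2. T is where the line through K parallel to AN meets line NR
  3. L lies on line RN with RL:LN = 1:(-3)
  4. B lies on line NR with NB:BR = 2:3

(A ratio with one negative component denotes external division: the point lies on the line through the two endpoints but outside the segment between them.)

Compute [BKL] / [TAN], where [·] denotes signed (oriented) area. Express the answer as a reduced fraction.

Set N = (0, 0), A = (1, 0), K = (0, 1); any affine frame gives the same invariant.
1. R lies on line KA with KR:RA = 3:(-1) ⇒ R = (3/2, -1/2)
2. T is where the line through K parallel to AN meets line NR ⇒ T = (-3, 1)
3. L lies on line RN with RL:LN = 1:(-3) ⇒ L = (9/4, -3/4)
4. B lies on line NR with NB:BR = 2:3 ⇒ B = (3/5, -1/5)
2·[BKL] = -33/20, 2·[TAN] = -1
[BKL]:[TAN] = -33/20:-1 = 33/20

[BKL]:[TAN] = 33/20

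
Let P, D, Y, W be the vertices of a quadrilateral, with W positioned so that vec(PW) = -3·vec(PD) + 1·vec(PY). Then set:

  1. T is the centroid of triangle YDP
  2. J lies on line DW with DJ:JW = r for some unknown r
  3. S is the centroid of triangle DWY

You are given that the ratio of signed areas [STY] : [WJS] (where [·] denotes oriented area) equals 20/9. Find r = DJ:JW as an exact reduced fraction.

r = 3

Choose coordinates P = (0, 0), D = (1, 0), Y = (0, 1), W = (-3, 1).
1. T is the centroid of triangle YDP ⇒ T = (1/3, 1/3)
2. With DJ:JW = r, write λ = r/(r+1) so J = D + λ·(W−D); J is affine-linear in λ
3. S is the centroid of triangle DWY ⇒ S = (-2/3, 2/3)
Every point depending on J is an affine combination of J and λ-independent points, so each such coordinate is linear in λ; the λ² term in each signed area is a multiple of (W−D)×(W−D) = 0, so 2·[STY] and 2·[WJS] are each linear in λ. Evaluating at λ=0 and λ=1:
  2·[STY] = 5/9,   2·[WJS] = −λ + 1
So [STY]:[WJS] = (5/9) / (−λ + 1). Setting this equal to 20/9:
  5/9 = 20/9·(−λ + 1)  ⇒  λ = 3/4
Then r = λ/(1−λ) = (3/4)/(1/4) = 3. Check: with r = 3, J = (-2, 3/4) and [STY]:[WJS] = 20/9 as required.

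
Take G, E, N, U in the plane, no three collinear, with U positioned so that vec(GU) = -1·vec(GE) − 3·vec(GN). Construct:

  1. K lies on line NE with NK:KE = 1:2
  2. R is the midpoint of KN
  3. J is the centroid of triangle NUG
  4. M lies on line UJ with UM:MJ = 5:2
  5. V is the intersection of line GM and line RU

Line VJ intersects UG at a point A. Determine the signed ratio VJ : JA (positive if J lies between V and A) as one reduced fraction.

Set G = (0, 0), E = (1, 0), N = (0, 1), U = (-1, -3); any affine frame gives the same invariant.
1. K lies on line NE with NK:KE = 1:2 ⇒ K = (1/3, 2/3)
2. R is the midpoint of KN ⇒ R = (1/6, 5/6)
3. J is the centroid of triangle NUG ⇒ J = (-1/3, -2/3)
4. M lies on line UJ with UM:MJ = 5:2 ⇒ M = (-11/21, -4/3)
5. V is the intersection of line GM and line RU ⇒ V = (-22/57, -56/57)
line VJ meets UG at A = (-4/9, -4/3)
J = V + t·(A−V) with t = -9/10, so VJ:JA = -9/10:19/10

VJ:JA = -9/19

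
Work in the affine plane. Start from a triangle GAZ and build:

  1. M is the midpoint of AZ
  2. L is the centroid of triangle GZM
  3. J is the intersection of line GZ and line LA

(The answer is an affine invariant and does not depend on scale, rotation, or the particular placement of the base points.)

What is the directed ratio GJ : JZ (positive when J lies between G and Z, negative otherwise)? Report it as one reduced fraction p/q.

Choose coordinates G = (0, 0), A = (1, 0), Z = (0, 1).
1. M is the midpoint of AZ ⇒ M = (1/2, 1/2)
2. L is the centroid of triangle GZM ⇒ L = (1/6, 1/2)
3. J is the intersection of line GZ and line LA ⇒ J = (0, 3/5)
J = G + t·(Z−G) with t = 3/5, so GJ:JZ = t:(1−t) = 3/5:2/5

GJ:JZ = 3/2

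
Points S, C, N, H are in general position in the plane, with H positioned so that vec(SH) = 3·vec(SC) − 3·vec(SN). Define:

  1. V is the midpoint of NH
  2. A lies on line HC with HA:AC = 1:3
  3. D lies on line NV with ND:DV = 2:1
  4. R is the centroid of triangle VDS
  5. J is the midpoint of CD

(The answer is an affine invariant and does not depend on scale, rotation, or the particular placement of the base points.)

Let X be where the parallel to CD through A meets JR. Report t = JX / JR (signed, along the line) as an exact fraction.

Work in coordinates with S = (0, 0), C = (1, 0), N = (0, 1), H = (3, -3).
1. V is the midpoint of NH ⇒ V = (3/2, -1)
2. A lies on line HC with HA:AC = 1:3 ⇒ A = (5/2, -9/4)
3. D lies on line NV with ND:DV = 2:1 ⇒ D = (1, -1/3)
4. R is the centroid of triangle VDS ⇒ R = (5/6, -4/9)
5. J is the midpoint of CD ⇒ J = (1, -1/6)
through A parallel to CD: direction (0, -1/3); meets JR at X = (5/2, 7/3)
X = J + t·(R−J) with t = -9

t = -9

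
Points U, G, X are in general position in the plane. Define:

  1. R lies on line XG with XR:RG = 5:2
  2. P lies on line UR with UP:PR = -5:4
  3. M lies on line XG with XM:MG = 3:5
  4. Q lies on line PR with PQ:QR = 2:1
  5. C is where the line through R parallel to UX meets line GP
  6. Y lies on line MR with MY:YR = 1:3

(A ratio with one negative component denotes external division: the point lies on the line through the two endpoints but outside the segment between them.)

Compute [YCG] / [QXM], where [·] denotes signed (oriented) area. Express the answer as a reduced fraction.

Work in coordinates with U = (0, 0), G = (1, 0), X = (0, 1).
1. R lies on line XG with XR:RG = 5:2 ⇒ R = (5/7, 2/7)
2. P lies on line UR with UP:PR = -5:4 ⇒ P = (25/7, 10/7)
3. M lies on line XG with XM:MG = 3:5 ⇒ M = (3/8, 5/8)
4. Q lies on line PR with PQ:QR = 2:1 ⇒ Q = (5/3, 2/3)
5. C is where the line through R parallel to UX meets line GP ⇒ C = (5/7, -10/63)
6. Y lies on line MR with MY:YR = 1:3 ⇒ Y = (103/224, 121/224)
2·[YCG] = 121/504, 2·[QXM] = 1/2
[YCG]:[QXM] = 121/504:1/2 = 121/252

[YCG]:[QXM] = 121/252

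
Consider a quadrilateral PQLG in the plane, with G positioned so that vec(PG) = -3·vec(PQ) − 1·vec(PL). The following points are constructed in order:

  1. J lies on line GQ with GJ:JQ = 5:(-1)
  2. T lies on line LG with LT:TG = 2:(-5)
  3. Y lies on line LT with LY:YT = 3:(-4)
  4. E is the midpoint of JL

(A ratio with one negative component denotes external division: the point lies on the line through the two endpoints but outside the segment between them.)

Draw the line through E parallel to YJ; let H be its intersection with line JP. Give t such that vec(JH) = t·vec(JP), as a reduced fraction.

t = 25/18

Set P = (0, 0), Q = (1, 0), L = (0, 1), G = (-3, -1); any affine frame gives the same invariant.
1. J lies on line GQ with GJ:JQ = 5:(-1) ⇒ J = (2, 1/4)
2. T lies on line LG with LT:TG = 2:(-5) ⇒ T = (2, 7/3)
3. Y lies on line LT with LY:YT = 3:(-4) ⇒ Y = (-6, -3)
4. E is the midpoint of JL ⇒ E = (1, 5/8)
through E parallel to YJ: direction (8, 13/4); meets JP at H = (-7/9, -7/72)
H = J + t·(P−J) with t = 25/18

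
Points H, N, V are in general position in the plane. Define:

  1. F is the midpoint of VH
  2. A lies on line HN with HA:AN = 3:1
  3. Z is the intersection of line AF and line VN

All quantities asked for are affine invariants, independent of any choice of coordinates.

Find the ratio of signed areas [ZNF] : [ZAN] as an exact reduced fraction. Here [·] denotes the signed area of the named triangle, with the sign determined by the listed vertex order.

[ZNF]:[ZAN] = -2

Choose coordinates H = (0, 0), N = (1, 0), V = (0, 1).
1. F is the midpoint of VH ⇒ F = (0, 1/2)
2. A lies on line HN with HA:AN = 3:1 ⇒ A = (3/4, 0)
3. Z is the intersection of line AF and line VN ⇒ Z = (3/2, -1/2)
2·[ZNF] = 1/4, 2·[ZAN] = -1/8
[ZNF]:[ZAN] = 1/4:-1/8 = -2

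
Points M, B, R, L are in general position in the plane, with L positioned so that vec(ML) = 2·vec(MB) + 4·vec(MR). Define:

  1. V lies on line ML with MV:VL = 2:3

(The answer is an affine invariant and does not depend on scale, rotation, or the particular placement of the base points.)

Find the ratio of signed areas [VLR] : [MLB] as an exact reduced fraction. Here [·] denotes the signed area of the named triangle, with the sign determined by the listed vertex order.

[VLR]:[MLB] = -3/10

Set M = (0, 0), B = (1, 0), R = (0, 1), L = (2, 4); any affine frame gives the same invariant.
1. V lies on line ML with MV:VL = 2:3 ⇒ V = (4/5, 8/5)
2·[VLR] = 6/5, 2·[MLB] = -4
[VLR]:[MLB] = 6/5:-4 = -3/10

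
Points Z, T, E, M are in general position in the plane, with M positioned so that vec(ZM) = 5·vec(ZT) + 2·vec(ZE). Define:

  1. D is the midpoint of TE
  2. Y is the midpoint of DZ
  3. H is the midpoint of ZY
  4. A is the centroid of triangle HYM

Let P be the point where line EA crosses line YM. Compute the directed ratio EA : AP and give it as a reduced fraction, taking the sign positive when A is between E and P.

EA:AP = -33

Set Z = (0, 0), T = (1, 0), E = (0, 1), M = (5, 2); any affine frame gives the same invariant.
1. D is the midpoint of TE ⇒ D = (1/2, 1/2)
2. Y is the midpoint of DZ ⇒ Y = (1/4, 1/4)
3. H is the midpoint of ZY ⇒ H = (1/8, 1/8)
4. A is the centroid of triangle HYM ⇒ A = (43/24, 19/24)
line EA meets YM at P = (172/99, 79/99)
A = E + t·(P−E) with t = 33/32, so EA:AP = 33/32:-1/32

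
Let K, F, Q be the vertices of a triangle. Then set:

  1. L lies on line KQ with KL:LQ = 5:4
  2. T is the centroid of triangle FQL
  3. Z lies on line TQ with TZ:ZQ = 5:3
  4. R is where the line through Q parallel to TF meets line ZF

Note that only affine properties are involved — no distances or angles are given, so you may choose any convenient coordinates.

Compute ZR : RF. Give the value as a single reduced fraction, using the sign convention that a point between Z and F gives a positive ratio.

ZR:RF = -3/8

Set K = (0, 0), F = (1, 0), Q = (0, 1); any affine frame gives the same invariant.
1. L lies on line KQ with KL:LQ = 5:4 ⇒ L = (0, 5/9)
2. T is the centroid of triangle FQL ⇒ T = (1/3, 14/27)
3. Z lies on line TQ with TZ:ZQ = 5:3 ⇒ Z = (1/8, 59/72)
4. R is where the line through Q parallel to TF meets line ZF ⇒ R = (-2/5, 59/45)
R = Z + t·(F−Z) with t = -3/5, so ZR:RF = t:(1−t) = -3/5:8/5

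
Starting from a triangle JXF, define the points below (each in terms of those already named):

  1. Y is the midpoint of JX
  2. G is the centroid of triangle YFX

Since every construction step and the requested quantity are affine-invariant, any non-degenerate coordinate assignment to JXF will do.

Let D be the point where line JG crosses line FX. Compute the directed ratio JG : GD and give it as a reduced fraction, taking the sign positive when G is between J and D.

Set J = (0, 0), X = (1, 0), F = (0, 1); any affine frame gives the same invariant.
1. Y is the midpoint of JX ⇒ Y = (1/2, 0)
2. G is the centroid of triangle YFX ⇒ G = (1/2, 1/3)
line JG meets FX at D = (3/5, 2/5)
G = J + t·(D−J) with t = 5/6, so JG:GD = 5/6:1/6

JG:GD = 5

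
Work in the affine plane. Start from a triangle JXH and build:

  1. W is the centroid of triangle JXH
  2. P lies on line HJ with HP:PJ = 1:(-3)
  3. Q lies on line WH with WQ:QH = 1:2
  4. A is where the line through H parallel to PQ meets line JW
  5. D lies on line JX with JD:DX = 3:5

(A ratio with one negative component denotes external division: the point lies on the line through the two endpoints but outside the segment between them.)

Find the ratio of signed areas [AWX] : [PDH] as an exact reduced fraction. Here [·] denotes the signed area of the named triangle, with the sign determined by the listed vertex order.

Work in coordinates with J = (0, 0), X = (1, 0), H = (0, 1).
1. W is the centroid of triangle JXH ⇒ W = (1/3, 1/3)
2. P lies on line HJ with HP:PJ = 1:(-3) ⇒ P = (0, 3/2)
3. Q lies on line WH with WQ:QH = 1:2 ⇒ Q = (2/9, 5/9)
4. A is where the line through H parallel to PQ meets line JW ⇒ A = (4/21, 4/21)
5. D lies on line JX with JD:DX = 3:5 ⇒ D = (3/8, 0)
2·[AWX] = -1/7, 2·[PDH] = -3/16
[AWX]:[PDH] = -1/7:-3/16 = 16/21

[AWX]:[PDH] = 16/21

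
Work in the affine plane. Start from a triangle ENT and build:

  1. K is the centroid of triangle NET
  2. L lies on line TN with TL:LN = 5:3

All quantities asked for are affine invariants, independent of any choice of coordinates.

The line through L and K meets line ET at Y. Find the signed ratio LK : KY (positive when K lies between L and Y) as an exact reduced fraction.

Work in coordinates with E = (0, 0), N = (1, 0), T = (0, 1).
1. K is the centroid of triangle NET ⇒ K = (1/3, 1/3)
2. L lies on line TN with TL:LN = 5:3 ⇒ L = (5/8, 3/8)
line LK meets ET at Y = (0, 2/7)
K = L + t·(Y−L) with t = 7/15, so LK:KY = 7/15:8/15

LK:KY = 7/8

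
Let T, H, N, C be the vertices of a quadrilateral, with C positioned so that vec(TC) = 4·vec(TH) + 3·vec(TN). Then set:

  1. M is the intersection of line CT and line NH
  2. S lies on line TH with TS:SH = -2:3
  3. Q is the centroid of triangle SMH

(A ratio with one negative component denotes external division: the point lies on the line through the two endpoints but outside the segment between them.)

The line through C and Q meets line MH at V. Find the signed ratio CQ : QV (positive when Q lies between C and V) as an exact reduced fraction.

Set T = (0, 0), H = (1, 0), N = (0, 1), C = (4, 3); any affine frame gives the same invariant.
1. M is the intersection of line CT and line NH ⇒ M = (4/7, 3/7)
2. S lies on line TH with TS:SH = -2:3 ⇒ S = (-2, 0)
3. Q is the centroid of triangle SMH ⇒ Q = (-1/7, 1/7)
line CQ meets MH at V = (22/49, 27/49)
Q = C + t·(V−C) with t = 7/6, so CQ:QV = 7/6:-1/6

CQ:QV = -7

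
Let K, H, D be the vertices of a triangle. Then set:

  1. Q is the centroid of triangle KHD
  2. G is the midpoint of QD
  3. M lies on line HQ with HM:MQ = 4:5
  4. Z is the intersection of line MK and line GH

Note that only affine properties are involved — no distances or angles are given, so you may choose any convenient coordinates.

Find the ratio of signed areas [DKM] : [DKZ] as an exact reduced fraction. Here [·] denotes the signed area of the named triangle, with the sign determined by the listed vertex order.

Work in coordinates with K = (0, 0), H = (1, 0), D = (0, 1).
1. Q is the centroid of triangle KHD ⇒ Q = (1/3, 1/3)
2. G is the midpoint of QD ⇒ G = (1/6, 2/3)
3. M lies on line HQ with HM:MQ = 4:5 ⇒ M = (19/27, 4/27)
4. Z is the intersection of line MK and line GH ⇒ Z = (19/24, 1/6)
2·[DKM] = 19/27, 2·[DKZ] = 19/24
[DKM]:[DKZ] = 19/27:19/24 = 8/9

[DKM]:[DKZ] = 8/9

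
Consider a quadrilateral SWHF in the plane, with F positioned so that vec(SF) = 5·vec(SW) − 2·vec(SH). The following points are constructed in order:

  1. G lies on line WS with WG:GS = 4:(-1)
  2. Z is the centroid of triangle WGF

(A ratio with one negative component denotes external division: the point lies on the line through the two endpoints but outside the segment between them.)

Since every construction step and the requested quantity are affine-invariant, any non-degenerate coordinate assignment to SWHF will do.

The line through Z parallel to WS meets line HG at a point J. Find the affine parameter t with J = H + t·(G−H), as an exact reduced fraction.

Assign S = (0, 0), W = (1, 0), H = (0, 1), F = (5, -2) — the answer is frame-independent, so this choice is without loss of generality.
1. G lies on line WS with WG:GS = 4:(-1) ⇒ G = (-1/3, 0)
2. Z is the centroid of triangle WGF ⇒ Z = (17/9, -2/3)
through Z parallel to WS: direction (-1, 0); meets HG at J = (-5/9, -2/3)
J = H + t·(G−H) with t = 5/3

t = 5/3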